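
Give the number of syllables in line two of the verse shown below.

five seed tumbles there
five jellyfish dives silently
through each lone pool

8

Line two: "five jellyfish dives silently": 1+3+1+3 = 8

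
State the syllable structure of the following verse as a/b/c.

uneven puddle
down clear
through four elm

5/2/3

Line 1: uneven(3) + puddle(2) = 5
Line 2: down(1) + clear(1) = 2
Line 3: through(1) + four(1) + elm(1) = 3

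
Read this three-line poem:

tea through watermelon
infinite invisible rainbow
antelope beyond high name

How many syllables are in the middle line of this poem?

The middle line: infinite (3), invisible (4), rainbow (2) → 9

9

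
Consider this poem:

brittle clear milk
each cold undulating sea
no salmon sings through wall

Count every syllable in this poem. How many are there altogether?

17

Line 1: brittle(2) + clear(1) + milk(1) = 4
Line 2: each(1) + cold(1) + undulating(4) + sea(1) = 7
Line 3: no(1) + salmon(2) + sings(1) + through(1) + wall(1) = 6
Total: 4 + 7 + 6 = 17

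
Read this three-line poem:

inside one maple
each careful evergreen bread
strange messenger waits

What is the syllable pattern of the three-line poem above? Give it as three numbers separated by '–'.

5–7–5

Line 1: inside (2), one (1), maple (2) → 5
Line 2: each (1), careful (2), evergreen (3), bread (1) → 7
Line 3: strange (1), messenger (3), waits (1) → 5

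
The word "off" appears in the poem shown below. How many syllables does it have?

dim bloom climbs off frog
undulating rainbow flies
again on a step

"off" has 1 syllable.

1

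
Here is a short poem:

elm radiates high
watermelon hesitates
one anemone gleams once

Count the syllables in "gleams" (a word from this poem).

"gleams" has 1 syllable.

1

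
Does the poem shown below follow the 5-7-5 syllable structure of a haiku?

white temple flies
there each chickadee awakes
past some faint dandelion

Line 1: white(1) + temple(2) + flies(1) = 4 (expected 5)
Line 2: there(1) + each(1) + chickadee(3) + awakes(2) = 7 ✓
Line 3: past(1) + some(1) + faint(1) + dandelion(4) = 7 (expected 5)

No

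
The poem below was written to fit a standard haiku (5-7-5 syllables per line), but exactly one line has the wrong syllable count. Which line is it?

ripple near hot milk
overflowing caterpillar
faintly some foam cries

Line 1: ripple (2), near (1), hot (1), milk (1) → 5 ✓
Line 2: overflowing (4), caterpillar (4) → 8 (expected 7)
Line 3: faintly (2), some (1), foam (1), cries (1) → 5 ✓

Line 2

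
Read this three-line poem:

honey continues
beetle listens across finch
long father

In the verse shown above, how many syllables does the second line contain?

The second line: beetle(2) + listens(2) + across(2) + finch(1) = 7

7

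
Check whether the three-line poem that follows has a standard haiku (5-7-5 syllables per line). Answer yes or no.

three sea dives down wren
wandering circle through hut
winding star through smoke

Line 1: "three sea dives down wren": 1+1+1+1+1 = 5 ✓
Line 2: "wandering circle through hut": 3+2+1+1 = 7 ✓
Line 3: "winding star through smoke": 2+1+1+1 = 5 ✓

Yes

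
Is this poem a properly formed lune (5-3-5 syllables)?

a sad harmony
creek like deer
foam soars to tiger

Line 1: a (1), sad (1), harmony (3) → 5 ✓
Line 2: creek (1), like (1), deer (1) → 3 ✓
Line 3: foam (1), soars (1), to (1), tiger (2) → 5 ✓

Yes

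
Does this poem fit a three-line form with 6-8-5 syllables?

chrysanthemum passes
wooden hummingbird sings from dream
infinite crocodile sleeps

No

Line 1: chrysanthemum(4) + passes(2) = 6 ✓
Line 2: wooden(2) + hummingbird(3) + sings(1) + from(1) + dream(1) = 8 ✓
Line 3: infinite(3) + crocodile(3) + sleeps(1) = 7 (expected 5)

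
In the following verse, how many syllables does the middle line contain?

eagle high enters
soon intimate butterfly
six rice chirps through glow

The middle line: soon(1) + intimate(3) + butterfly(3) = 7

7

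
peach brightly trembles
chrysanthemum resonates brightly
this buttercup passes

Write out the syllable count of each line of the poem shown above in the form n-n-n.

5-9-6

Line 1: "peach brightly trembles": 1+2+2 = 5
Line 2: "chrysanthemum resonates brightly": 4+3+2 = 9
Line 3: "this buttercup passes": 1+3+2 = 6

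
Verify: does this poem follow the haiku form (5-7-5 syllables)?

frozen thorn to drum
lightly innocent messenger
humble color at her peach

Line 1: "frozen thorn to drum": 2+1+1+1 = 5 ✓
Line 2: "lightly innocent messenger": 2+3+3 = 8 (expected 7)
Line 3: "humble color at her peach": 2+2+1+1+1 = 7 (expected 5)

No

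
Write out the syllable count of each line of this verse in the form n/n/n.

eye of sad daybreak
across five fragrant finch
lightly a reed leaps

Line 1: eye (1), of (1), sad (1), daybreak (2) → 5
Line 2: across (2), five (1), fragrant (2), finch (1) → 6
Line 3: lightly (2), a (1), reed (1), leaps (1) → 5

5/6/5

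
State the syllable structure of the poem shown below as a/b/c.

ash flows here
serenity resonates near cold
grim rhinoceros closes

Line 1: "ash flows here": 1+1+1 = 3
Line 2: "serenity resonates near cold": 4+3+1+1 = 9
Line 3: "grim rhinoceros closes": 1+4+2 = 7

3/9/7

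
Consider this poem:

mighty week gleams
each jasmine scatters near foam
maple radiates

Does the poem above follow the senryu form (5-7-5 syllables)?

No

Line 1: "mighty week gleams": 2+1+1 = 4 (expected 5)
Line 2: "each jasmine scatters near foam": 1+2+2+1+1 = 7 ✓
Line 3: "maple radiates": 2+3 = 5 ✓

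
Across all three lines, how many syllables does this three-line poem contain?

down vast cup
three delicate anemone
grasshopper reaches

16

Line 1: "down vast cup": 1+1+1 = 3
Line 2: "three delicate anemone": 1+3+4 = 8
Line 3: "grasshopper reaches": 3+2 = 5
Total: 3 + 8 + 5 = 16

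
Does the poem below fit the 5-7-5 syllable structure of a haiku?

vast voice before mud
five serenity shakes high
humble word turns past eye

Line 1: "vast voice before mud": 1+1+2+1 = 5 ✓
Line 2: "five serenity shakes high": 1+4+1+1 = 7 ✓
Line 3: "humble word turns past eye": 2+1+1+1+1 = 6 (expected 5)

No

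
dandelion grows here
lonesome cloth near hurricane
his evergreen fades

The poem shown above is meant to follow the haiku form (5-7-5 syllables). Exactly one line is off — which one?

The first line

Line 1: dandelion (4), grows (1), here (1) → 6 (expected 5)
Line 2: lonesome (2), cloth (1), near (1), hurricane (3) → 7 ✓
Line 3: his (1), evergreen (3), fades (1) → 5 ✓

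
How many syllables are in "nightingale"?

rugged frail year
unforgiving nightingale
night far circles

"nightingale" has 3 syllables.

3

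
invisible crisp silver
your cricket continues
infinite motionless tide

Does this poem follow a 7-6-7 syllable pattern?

Line 1: "invisible crisp silver": 4+1+2 = 7 ✓
Line 2: "your cricket continues": 1+2+3 = 6 ✓
Line 3: "infinite motionless tide": 3+3+1 = 7 ✓

Yes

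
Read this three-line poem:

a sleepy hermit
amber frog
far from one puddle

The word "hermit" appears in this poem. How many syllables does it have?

2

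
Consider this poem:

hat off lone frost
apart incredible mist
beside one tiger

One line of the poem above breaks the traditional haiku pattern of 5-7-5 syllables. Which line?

Line 1: "hat off lone frost": 1+1+1+1 = 4 (expected 5)
Line 2: "apart incredible mist": 2+4+1 = 7 ✓
Line 3: "beside one tiger": 2+1+2 = 5 ✓

The first line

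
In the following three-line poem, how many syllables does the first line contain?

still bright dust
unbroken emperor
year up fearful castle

3

The first line: still(1) + bright(1) + dust(1) = 3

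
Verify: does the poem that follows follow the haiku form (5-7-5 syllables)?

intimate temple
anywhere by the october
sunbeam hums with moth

Line 1: intimate(3) + temple(2) = 5 ✓
Line 2: anywhere(3) + by(1) + the(1) + october(3) = 8 (expected 7)
Line 3: sunbeam(2) + hums(1) + with(1) + moth(1) = 5 ✓

No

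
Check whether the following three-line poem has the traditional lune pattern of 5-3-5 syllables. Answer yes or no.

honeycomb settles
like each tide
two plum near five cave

Yes

Line 1: honeycomb(3) + settles(2) = 5 ✓
Line 2: like(1) + each(1) + tide(1) = 3 ✓
Line 3: two(1) + plum(1) + near(1) + five(1) + cave(1) = 5 ✓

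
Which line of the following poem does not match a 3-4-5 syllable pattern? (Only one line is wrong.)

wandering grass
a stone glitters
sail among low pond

Line 1

Line 1: wandering (3), grass (1) → 4 (expected 3)
Line 2: a (1), stone (1), glitters (2) → 4 ✓
Line 3: sail (1), among (2), low (1), pond (1) → 5 ✓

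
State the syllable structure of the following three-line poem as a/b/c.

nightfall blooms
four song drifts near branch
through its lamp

Line 1: "nightfall blooms": 2+1 = 3
Line 2: "four song drifts near branch": 1+1+1+1+1 = 5
Line 3: "through its lamp": 1+1+1 = 3

3/5/3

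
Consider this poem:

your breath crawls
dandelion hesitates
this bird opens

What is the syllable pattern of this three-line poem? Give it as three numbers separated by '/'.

3/7/4

Line 1: your(1) + breath(1) + crawls(1) = 3
Line 2: dandelion(4) + hesitates(3) = 7
Line 3: this(1) + bird(1) + opens(2) = 4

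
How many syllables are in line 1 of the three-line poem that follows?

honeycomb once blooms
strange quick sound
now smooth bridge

5

Line 1: honeycomb(3) + once(1) + blooms(1) = 5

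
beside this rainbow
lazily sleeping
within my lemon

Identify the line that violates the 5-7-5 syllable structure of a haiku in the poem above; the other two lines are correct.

Line 1: beside (2), this (1), rainbow (2) → 5 ✓
Line 2: lazily (3), sleeping (2) → 5 (expected 7)
Line 3: within (2), my (1), lemon (2) → 5 ✓

The second line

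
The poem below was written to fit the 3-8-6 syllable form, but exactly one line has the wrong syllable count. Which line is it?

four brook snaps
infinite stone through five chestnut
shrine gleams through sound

Line 1: four (1), brook (1), snaps (1) → 3 ✓
Line 2: infinite (3), stone (1), through (1), five (1), chestnut (2) → 8 ✓
Line 3: shrine (1), gleams (1), through (1), sound (1) → 4 (expected 6)

Line 3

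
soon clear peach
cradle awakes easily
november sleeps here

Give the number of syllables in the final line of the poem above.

5

The final line: november(3) + sleeps(1) + here(1) = 5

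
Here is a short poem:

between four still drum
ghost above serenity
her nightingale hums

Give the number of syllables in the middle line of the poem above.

The middle line: ghost(1) + above(2) + serenity(4) = 7

7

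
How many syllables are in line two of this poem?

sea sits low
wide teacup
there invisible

3

Line two: "wide teacup": 1+2 = 3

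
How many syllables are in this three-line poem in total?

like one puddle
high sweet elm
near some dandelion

Line 1: like(1) + one(1) + puddle(2) = 4
Line 2: high(1) + sweet(1) + elm(1) = 3
Line 3: near(1) + some(1) + dandelion(4) = 6
Total: 4 + 3 + 6 = 13

13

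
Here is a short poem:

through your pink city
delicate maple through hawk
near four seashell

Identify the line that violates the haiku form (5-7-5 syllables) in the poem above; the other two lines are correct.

Line 1: "through your pink city": 1+1+1+2 = 5 ✓
Line 2: "delicate maple through hawk": 3+2+1+1 = 7 ✓
Line 3: "near four seashell": 1+1+2 = 4 (expected 5)

The third line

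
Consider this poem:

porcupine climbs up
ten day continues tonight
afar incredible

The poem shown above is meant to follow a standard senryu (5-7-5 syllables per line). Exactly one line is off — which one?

Line 3

Line 1: porcupine (3), climbs (1), up (1) → 5 ✓
Line 2: ten (1), day (1), continues (3), tonight (2) → 7 ✓
Line 3: afar (2), incredible (4) → 6 (expected 5)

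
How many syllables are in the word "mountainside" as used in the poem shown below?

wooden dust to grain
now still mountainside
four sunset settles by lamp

3

"mountainside" has 3 syllables.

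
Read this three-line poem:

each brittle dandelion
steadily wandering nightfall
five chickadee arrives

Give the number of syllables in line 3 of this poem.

Line 3: "five chickadee arrives": 1+3+2 = 6

6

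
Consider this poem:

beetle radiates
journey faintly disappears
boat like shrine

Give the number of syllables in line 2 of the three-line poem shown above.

Line 2: journey (2), faintly (2), disappears (3) → 7

7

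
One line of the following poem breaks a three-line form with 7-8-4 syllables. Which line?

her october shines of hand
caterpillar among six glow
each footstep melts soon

Line 3

Line 1: her (1), october (3), shines (1), of (1), hand (1) → 7 ✓
Line 2: caterpillar (4), among (2), six (1), glow (1) → 8 ✓
Line 3: each (1), footstep (2), melts (1), soon (1) → 5 (expected 4)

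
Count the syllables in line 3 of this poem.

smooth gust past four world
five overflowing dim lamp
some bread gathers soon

5

Line 3: some (1), bread (1), gathers (2), soon (1) → 5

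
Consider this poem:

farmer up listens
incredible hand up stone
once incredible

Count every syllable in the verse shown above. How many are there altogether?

17

Line 1: farmer (2), up (1), listens (2) → 5
Line 2: incredible (4), hand (1), up (1), stone (1) → 7
Line 3: once (1), incredible (4) → 5
Total: 5 + 7 + 5 = 17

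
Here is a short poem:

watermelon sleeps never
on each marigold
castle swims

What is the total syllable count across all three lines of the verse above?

15

Line 1: watermelon (4), sleeps (1), never (2) → 7
Line 2: on (1), each (1), marigold (3) → 5
Line 3: castle (2), swims (1) → 3
Total: 7 + 5 + 3 = 15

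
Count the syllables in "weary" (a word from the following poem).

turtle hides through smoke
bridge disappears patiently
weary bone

"weary" has 2 syllables.

2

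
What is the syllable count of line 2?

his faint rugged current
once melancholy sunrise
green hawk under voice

7

Line 2: once(1) + melancholy(4) + sunrise(2) = 7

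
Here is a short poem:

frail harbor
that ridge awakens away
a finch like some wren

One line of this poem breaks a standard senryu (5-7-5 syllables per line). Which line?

Line 1: "frail harbor": 1+2 = 3 (expected 5)
Line 2: "that ridge awakens away": 1+1+3+2 = 7 ✓
Line 3: "a finch like some wren": 1+1+1+1+1 = 5 ✓

Line 1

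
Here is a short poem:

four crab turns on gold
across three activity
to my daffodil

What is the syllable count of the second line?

The second line: across(2) + three(1) + activity(4) = 7

7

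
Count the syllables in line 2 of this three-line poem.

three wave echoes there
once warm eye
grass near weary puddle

3

Line 2: "once warm eye": 1+1+1 = 3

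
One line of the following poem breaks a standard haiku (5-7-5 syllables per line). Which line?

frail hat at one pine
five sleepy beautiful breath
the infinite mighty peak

Line 1: frail (1), hat (1), at (1), one (1), pine (1) → 5 ✓
Line 2: five (1), sleepy (2), beautiful (3), breath (1) → 7 ✓
Line 3: the (1), infinite (3), mighty (2), peak (1) → 7 (expected 5)

The third line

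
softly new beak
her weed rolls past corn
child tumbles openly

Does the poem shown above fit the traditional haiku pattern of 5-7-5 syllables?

No

Line 1: softly (2), new (1), beak (1) → 4 (expected 5)
Line 2: her (1), weed (1), rolls (1), past (1), corn (1) → 5 (expected 7)
Line 3: child (1), tumbles (2), openly (3) → 6 (expected 5)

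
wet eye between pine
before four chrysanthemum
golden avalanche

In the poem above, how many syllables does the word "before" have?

2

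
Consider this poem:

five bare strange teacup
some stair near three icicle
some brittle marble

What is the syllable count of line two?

Line two: some(1) + stair(1) + near(1) + three(1) + icicle(3) = 7

7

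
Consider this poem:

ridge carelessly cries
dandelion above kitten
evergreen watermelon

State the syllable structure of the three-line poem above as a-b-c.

5-8-7

Line 1: ridge (1), carelessly (3), cries (1) → 5
Line 2: dandelion (4), above (2), kitten (2) → 8
Line 3: evergreen (3), watermelon (4) → 7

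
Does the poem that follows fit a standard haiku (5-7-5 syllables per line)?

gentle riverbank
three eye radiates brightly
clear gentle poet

Yes

Line 1: "gentle riverbank": 2+3 = 5 ✓
Line 2: "three eye radiates brightly": 1+1+3+2 = 7 ✓
Line 3: "clear gentle poet": 1+2+2 = 5 ✓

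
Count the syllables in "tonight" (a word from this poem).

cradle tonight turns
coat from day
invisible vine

2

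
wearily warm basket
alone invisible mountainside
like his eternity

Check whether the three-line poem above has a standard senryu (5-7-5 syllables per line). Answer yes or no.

Line 1: wearily(3) + warm(1) + basket(2) = 6 (expected 5)
Line 2: alone(2) + invisible(4) + mountainside(3) = 9 (expected 7)
Line 3: like(1) + his(1) + eternity(4) = 6 (expected 5)

No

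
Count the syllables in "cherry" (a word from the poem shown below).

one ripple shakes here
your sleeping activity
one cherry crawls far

"cherry" has 2 syllables.

2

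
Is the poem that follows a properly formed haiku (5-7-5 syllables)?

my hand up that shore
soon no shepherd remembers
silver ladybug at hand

Line 1: "my hand up that shore": 1+1+1+1+1 = 5 ✓
Line 2: "soon no shepherd remembers": 1+1+2+3 = 7 ✓
Line 3: "silver ladybug at hand": 2+3+1+1 = 7 (expected 5)

No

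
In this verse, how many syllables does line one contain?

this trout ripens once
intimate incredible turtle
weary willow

Line one: this(1) + trout(1) + ripens(2) + once(1) = 5

5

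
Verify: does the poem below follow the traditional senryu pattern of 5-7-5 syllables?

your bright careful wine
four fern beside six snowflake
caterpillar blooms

Line 1: "your bright careful wine": 1+1+2+1 = 5 ✓
Line 2: "four fern beside six snowflake": 1+1+2+1+2 = 7 ✓
Line 3: "caterpillar blooms": 4+1 = 5 ✓

Yes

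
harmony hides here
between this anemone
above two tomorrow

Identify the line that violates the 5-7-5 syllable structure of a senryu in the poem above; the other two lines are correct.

Line 3

Line 1: "harmony hides here": 3+1+1 = 5 ✓
Line 2: "between this anemone": 2+1+4 = 7 ✓
Line 3: "above two tomorrow": 2+1+3 = 6 (expected 5)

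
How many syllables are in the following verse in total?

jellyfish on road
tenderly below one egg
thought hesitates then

Line 1: jellyfish (3), on (1), road (1) → 5
Line 2: tenderly (3), below (2), one (1), egg (1) → 7
Line 3: thought (1), hesitates (3), then (1) → 5
Total: 5 + 7 + 5 = 17

17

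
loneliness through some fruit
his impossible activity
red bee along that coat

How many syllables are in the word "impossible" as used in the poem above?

4

"impossible" has 4 syllables.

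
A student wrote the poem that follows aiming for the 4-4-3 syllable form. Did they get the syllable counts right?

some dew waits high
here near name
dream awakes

Line 1: some (1), dew (1), waits (1), high (1) → 4 ✓
Line 2: here (1), near (1), name (1) → 3 (expected 4)
Line 3: dream (1), awakes (2) → 3 ✓

No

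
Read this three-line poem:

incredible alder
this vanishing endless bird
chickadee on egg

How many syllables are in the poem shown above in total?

18

Line 1: "incredible alder": 4+2 = 6
Line 2: "this vanishing endless bird": 1+3+2+1 = 7
Line 3: "chickadee on egg": 3+1+1 = 5
Total: 6 + 7 + 5 = 18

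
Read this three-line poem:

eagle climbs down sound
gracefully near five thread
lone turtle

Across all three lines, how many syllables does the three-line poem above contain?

Line 1: eagle (2), climbs (1), down (1), sound (1) → 5
Line 2: gracefully (3), near (1), five (1), thread (1) → 6
Line 3: lone (1), turtle (2) → 3
Total: 5 + 6 + 3 = 14

14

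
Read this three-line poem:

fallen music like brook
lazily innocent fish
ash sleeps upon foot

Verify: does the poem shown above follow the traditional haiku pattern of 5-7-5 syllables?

Line 1: fallen(2) + music(2) + like(1) + brook(1) = 6 (expected 5)
Line 2: lazily(3) + innocent(3) + fish(1) = 7 ✓
Line 3: ash(1) + sleeps(1) + upon(2) + foot(1) = 5 ✓

No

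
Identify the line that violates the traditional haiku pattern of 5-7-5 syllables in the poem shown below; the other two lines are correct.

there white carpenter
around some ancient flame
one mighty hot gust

Line 2

Line 1: "there white carpenter": 1+1+3 = 5 ✓
Line 2: "around some ancient flame": 2+1+2+1 = 6 (expected 7)
Line 3: "one mighty hot gust": 1+2+1+1 = 5 ✓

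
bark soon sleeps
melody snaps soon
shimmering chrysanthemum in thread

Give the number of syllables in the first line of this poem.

3

The first line: "bark soon sleeps": 1+1+1 = 3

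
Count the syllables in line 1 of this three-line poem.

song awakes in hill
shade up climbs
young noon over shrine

Line 1: song (1), awakes (2), in (1), hill (1) → 5

5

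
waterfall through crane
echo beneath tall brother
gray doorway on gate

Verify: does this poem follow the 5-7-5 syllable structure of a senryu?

Line 1: "waterfall through crane": 3+1+1 = 5 ✓
Line 2: "echo beneath tall brother": 2+2+1+2 = 7 ✓
Line 3: "gray doorway on gate": 1+2+1+1 = 5 ✓

Yes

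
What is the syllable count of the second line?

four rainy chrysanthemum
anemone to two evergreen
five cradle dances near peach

The second line: "anemone to two evergreen": 4+1+1+3 = 9

9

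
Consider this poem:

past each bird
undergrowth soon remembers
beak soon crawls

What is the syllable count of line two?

7

Line two: "undergrowth soon remembers": 3+1+3 = 7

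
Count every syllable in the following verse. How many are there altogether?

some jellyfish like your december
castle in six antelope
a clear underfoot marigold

Line 1: "some jellyfish like your december": 1+3+1+1+3 = 9
Line 2: "castle in six antelope": 2+1+1+3 = 7
Line 3: "a clear underfoot marigold": 1+1+3+3 = 8
Total: 9 + 7 + 8 = 24

24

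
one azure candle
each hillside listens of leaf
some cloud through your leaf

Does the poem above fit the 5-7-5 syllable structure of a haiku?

Yes

Line 1: one(1) + azure(2) + candle(2) = 5 ✓
Line 2: each(1) + hillside(2) + listens(2) + of(1) + leaf(1) = 7 ✓
Line 3: some(1) + cloud(1) + through(1) + your(1) + leaf(1) = 5 ✓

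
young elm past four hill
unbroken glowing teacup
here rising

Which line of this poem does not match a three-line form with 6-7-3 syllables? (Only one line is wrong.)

Line 1: "young elm past four hill": 1+1+1+1+1 = 5 (expected 6)
Line 2: "unbroken glowing teacup": 3+2+2 = 7 ✓
Line 3: "here rising": 1+2 = 3 ✓

The first line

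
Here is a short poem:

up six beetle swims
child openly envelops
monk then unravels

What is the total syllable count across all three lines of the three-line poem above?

17

Line 1: "up six beetle swims": 1+1+2+1 = 5
Line 2: "child openly envelops": 1+3+3 = 7
Line 3: "monk then unravels": 1+1+3 = 5
Total: 5 + 7 + 5 = 17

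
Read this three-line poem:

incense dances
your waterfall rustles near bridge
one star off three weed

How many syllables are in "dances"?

2

"dances" has 2 syllables.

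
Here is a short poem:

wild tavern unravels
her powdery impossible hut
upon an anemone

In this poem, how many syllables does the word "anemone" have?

4

"anemone" has 4 syllables.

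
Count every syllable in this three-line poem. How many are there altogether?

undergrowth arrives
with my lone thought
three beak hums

Line 1: "undergrowth arrives": 3+2 = 5
Line 2: "with my lone thought": 1+1+1+1 = 4
Line 3: "three beak hums": 1+1+1 = 3
Total: 5 + 4 + 3 = 12

12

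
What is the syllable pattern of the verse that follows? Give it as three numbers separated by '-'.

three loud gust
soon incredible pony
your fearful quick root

Line 1: three(1) + loud(1) + gust(1) = 3
Line 2: soon(1) + incredible(4) + pony(2) = 7
Line 3: your(1) + fearful(2) + quick(1) + root(1) = 5

3-7-5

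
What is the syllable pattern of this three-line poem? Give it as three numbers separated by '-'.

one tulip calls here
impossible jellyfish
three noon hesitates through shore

Line 1: "one tulip calls here": 1+2+1+1 = 5
Line 2: "impossible jellyfish": 4+3 = 7
Line 3: "three noon hesitates through shore": 1+1+3+1+1 = 7

5-7-7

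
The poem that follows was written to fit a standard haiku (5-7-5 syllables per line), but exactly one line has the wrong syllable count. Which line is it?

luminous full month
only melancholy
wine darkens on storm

The second line

Line 1: luminous(3) + full(1) + month(1) = 5 ✓
Line 2: only(2) + melancholy(4) = 6 (expected 7)
Line 3: wine(1) + darkens(2) + on(1) + storm(1) = 5 ✓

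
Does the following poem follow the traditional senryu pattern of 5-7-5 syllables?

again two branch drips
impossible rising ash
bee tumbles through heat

Yes

Line 1: again (2), two (1), branch (1), drips (1) → 5 ✓
Line 2: impossible (4), rising (2), ash (1) → 7 ✓
Line 3: bee (1), tumbles (2), through (1), heat (1) → 5 ✓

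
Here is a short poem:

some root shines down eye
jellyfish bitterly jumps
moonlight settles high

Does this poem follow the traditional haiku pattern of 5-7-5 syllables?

Yes

Line 1: some(1) + root(1) + shines(1) + down(1) + eye(1) = 5 ✓
Line 2: jellyfish(3) + bitterly(3) + jumps(1) = 7 ✓
Line 3: moonlight(2) + settles(2) + high(1) = 5 ✓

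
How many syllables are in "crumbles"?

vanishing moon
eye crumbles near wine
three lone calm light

"crumbles" has 2 syllables.

2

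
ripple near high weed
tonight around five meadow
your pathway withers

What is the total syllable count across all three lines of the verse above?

17

Line 1: "ripple near high weed": 2+1+1+1 = 5
Line 2: "tonight around five meadow": 2+2+1+2 = 7
Line 3: "your pathway withers": 1+2+2 = 5
Total: 5 + 7 + 5 = 17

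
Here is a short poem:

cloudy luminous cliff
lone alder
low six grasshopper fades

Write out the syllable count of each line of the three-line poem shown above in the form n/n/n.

6/3/6

Line 1: cloudy (2), luminous (3), cliff (1) → 6
Line 2: lone (1), alder (2) → 3
Line 3: low (1), six (1), grasshopper (3), fades (1) → 6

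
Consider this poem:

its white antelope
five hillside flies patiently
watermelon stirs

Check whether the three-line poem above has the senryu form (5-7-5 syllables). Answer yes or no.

Yes

Line 1: its(1) + white(1) + antelope(3) = 5 ✓
Line 2: five(1) + hillside(2) + flies(1) + patiently(3) = 7 ✓
Line 3: watermelon(4) + stirs(1) = 5 ✓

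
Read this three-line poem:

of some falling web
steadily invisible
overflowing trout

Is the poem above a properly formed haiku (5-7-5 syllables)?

Line 1: of(1) + some(1) + falling(2) + web(1) = 5 ✓
Line 2: steadily(3) + invisible(4) = 7 ✓
Line 3: overflowing(4) + trout(1) = 5 ✓

Yes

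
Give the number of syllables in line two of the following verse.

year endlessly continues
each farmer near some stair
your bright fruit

6

Line two: each(1) + farmer(2) + near(1) + some(1) + stair(1) = 6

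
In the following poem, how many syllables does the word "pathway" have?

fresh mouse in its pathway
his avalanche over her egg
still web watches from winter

2

"pathway" has 2 syllables.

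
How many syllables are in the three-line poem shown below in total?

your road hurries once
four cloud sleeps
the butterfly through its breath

Line 1: your(1) + road(1) + hurries(2) + once(1) = 5
Line 2: four(1) + cloud(1) + sleeps(1) = 3
Line 3: the(1) + butterfly(3) + through(1) + its(1) + breath(1) = 7
Total: 5 + 3 + 7 = 15

15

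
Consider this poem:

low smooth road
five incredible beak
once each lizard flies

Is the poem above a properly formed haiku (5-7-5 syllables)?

Line 1: low(1) + smooth(1) + road(1) = 3 (expected 5)
Line 2: five(1) + incredible(4) + beak(1) = 6 (expected 7)
Line 3: once(1) + each(1) + lizard(2) + flies(1) = 5 ✓

No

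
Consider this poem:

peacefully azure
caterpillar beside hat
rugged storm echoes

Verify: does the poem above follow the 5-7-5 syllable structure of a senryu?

Yes

Line 1: peacefully(3) + azure(2) = 5 ✓
Line 2: caterpillar(4) + beside(2) + hat(1) = 7 ✓
Line 3: rugged(2) + storm(1) + echoes(2) = 5 ✓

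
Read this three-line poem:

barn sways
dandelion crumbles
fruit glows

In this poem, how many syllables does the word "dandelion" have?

4

"dandelion" has 4 syllables.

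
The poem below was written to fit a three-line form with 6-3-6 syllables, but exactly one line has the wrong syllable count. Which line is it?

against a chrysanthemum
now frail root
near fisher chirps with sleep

The first line

Line 1: against (2), a (1), chrysanthemum (4) → 7 (expected 6)
Line 2: now (1), frail (1), root (1) → 3 ✓
Line 3: near (1), fisher (2), chirps (1), with (1), sleep (1) → 6 ✓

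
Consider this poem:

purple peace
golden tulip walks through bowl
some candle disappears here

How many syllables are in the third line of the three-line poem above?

The third line: some (1), candle (2), disappears (3), here (1) → 7

7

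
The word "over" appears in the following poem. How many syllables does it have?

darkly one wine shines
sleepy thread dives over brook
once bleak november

"over" has 2 syllables.

2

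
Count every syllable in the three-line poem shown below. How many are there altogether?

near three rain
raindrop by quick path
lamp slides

10

Line 1: near(1) + three(1) + rain(1) = 3
Line 2: raindrop(2) + by(1) + quick(1) + path(1) = 5
Line 3: lamp(1) + slides(1) = 2
Total: 3 + 5 + 2 = 10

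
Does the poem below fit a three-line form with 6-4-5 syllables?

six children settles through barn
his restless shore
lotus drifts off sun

No

Line 1: six (1), children (2), settles (2), through (1), barn (1) → 7 (expected 6)
Line 2: his (1), restless (2), shore (1) → 4 ✓
Line 3: lotus (2), drifts (1), off (1), sun (1) → 5 ✓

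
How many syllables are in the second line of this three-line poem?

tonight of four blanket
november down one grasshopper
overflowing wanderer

8

The second line: november(3) + down(1) + one(1) + grasshopper(3) = 8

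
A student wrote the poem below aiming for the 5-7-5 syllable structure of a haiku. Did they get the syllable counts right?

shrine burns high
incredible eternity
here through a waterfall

No

Line 1: shrine (1), burns (1), high (1) → 3 (expected 5)
Line 2: incredible (4), eternity (4) → 8 (expected 7)
Line 3: here (1), through (1), a (1), waterfall (3) → 6 (expected 5)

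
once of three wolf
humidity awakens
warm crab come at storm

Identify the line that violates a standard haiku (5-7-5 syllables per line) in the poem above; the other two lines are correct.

The first line

Line 1: once (1), of (1), three (1), wolf (1) → 4 (expected 5)
Line 2: humidity (4), awakens (3) → 7 ✓
Line 3: warm (1), crab (1), come (1), at (1), storm (1) → 5 ✓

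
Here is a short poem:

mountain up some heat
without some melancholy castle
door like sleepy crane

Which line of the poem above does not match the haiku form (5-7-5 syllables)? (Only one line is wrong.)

The second line

Line 1: mountain(2) + up(1) + some(1) + heat(1) = 5 ✓
Line 2: without(2) + some(1) + melancholy(4) + castle(2) = 9 (expected 7)
Line 3: door(1) + like(1) + sleepy(2) + crane(1) = 5 ✓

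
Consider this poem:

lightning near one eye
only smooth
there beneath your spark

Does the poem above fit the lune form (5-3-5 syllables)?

Yes

Line 1: lightning (2), near (1), one (1), eye (1) → 5 ✓
Line 2: only (2), smooth (1) → 3 ✓
Line 3: there (1), beneath (2), your (1), spark (1) → 5 ✓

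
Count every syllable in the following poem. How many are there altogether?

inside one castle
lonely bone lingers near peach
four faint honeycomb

Line 1: "inside one castle": 2+1+2 = 5
Line 2: "lonely bone lingers near peach": 2+1+2+1+1 = 7
Line 3: "four faint honeycomb": 1+1+3 = 5
Total: 5 + 7 + 5 = 17

17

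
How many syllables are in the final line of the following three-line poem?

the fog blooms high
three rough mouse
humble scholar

The final line: "humble scholar": 2+2 = 4

4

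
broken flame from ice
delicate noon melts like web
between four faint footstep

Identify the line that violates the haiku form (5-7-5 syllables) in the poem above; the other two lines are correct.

Line 3

Line 1: "broken flame from ice": 2+1+1+1 = 5 ✓
Line 2: "delicate noon melts like web": 3+1+1+1+1 = 7 ✓
Line 3: "between four faint footstep": 2+1+1+2 = 6 (expected 5)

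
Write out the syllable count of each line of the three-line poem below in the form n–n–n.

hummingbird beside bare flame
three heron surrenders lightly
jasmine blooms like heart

7–8–5

Line 1: "hummingbird beside bare flame": 3+2+1+1 = 7
Line 2: "three heron surrenders lightly": 1+2+3+2 = 8
Line 3: "jasmine blooms like heart": 2+1+1+1 = 5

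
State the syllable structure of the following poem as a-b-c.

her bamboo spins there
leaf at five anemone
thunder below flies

Line 1: "her bamboo spins there": 1+2+1+1 = 5
Line 2: "leaf at five anemone": 1+1+1+4 = 7
Line 3: "thunder below flies": 2+2+1 = 5

5-7-5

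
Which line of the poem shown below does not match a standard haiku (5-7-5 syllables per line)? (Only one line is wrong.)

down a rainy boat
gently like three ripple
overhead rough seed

Line 2

Line 1: down(1) + a(1) + rainy(2) + boat(1) = 5 ✓
Line 2: gently(2) + like(1) + three(1) + ripple(2) = 6 (expected 7)
Line 3: overhead(3) + rough(1) + seed(1) = 5 ✓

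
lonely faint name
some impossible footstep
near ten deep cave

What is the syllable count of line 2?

Line 2: "some impossible footstep": 1+4+2 = 7

7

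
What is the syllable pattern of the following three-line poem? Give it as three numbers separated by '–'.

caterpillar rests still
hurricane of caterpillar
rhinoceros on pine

6–8–6

Line 1: "caterpillar rests still": 4+1+1 = 6
Line 2: "hurricane of caterpillar": 3+1+4 = 8
Line 3: "rhinoceros on pine": 4+1+1 = 6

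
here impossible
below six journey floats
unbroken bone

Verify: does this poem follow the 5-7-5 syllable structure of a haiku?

Line 1: here (1), impossible (4) → 5 ✓
Line 2: below (2), six (1), journey (2), floats (1) → 6 (expected 7)
Line 3: unbroken (3), bone (1) → 4 (expected 5)

No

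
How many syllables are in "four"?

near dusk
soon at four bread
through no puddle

"four" has 1 syllable.

1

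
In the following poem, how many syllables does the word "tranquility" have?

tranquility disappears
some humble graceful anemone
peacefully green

4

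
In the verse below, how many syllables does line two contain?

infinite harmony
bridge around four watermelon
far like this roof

Line two: bridge(1) + around(2) + four(1) + watermelon(4) = 8

8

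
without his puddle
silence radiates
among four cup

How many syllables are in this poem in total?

Line 1: "without his puddle": 2+1+2 = 5
Line 2: "silence radiates": 2+3 = 5
Line 3: "among four cup": 2+1+1 = 4
Total: 5 + 5 + 4 = 14

14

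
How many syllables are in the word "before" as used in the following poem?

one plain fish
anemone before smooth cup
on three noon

"before" has 2 syllables.

2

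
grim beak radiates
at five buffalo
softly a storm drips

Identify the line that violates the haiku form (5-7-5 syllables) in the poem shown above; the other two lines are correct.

The second line

Line 1: grim(1) + beak(1) + radiates(3) = 5 ✓
Line 2: at(1) + five(1) + buffalo(3) = 5 (expected 7)
Line 3: softly(2) + a(1) + storm(1) + drips(1) = 5 ✓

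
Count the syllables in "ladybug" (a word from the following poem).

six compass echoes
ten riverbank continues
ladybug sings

3

"ladybug" has 3 syllables.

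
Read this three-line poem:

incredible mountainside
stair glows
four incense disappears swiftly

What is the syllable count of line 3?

Line 3: four (1), incense (2), disappears (3), swiftly (2) → 8

8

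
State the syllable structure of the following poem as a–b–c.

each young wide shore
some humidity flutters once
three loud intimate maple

4–8–7

Line 1: "each young wide shore": 1+1+1+1 = 4
Line 2: "some humidity flutters once": 1+4+2+1 = 8
Line 3: "three loud intimate maple": 1+1+3+2 = 7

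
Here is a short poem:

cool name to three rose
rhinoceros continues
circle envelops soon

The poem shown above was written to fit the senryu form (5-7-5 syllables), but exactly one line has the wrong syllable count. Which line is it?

Line 1: "cool name to three rose": 1+1+1+1+1 = 5 ✓
Line 2: "rhinoceros continues": 4+3 = 7 ✓
Line 3: "circle envelops soon": 2+3+1 = 6 (expected 5)

Line 3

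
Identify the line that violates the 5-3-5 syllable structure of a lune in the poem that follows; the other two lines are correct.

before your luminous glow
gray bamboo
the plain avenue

Line 1: before (2), your (1), luminous (3), glow (1) → 7 (expected 5)
Line 2: gray (1), bamboo (2) → 3 ✓
Line 3: the (1), plain (1), avenue (3) → 5 ✓

Line 1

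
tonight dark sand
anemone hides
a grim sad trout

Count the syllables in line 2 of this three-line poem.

5

Line 2: "anemone hides": 4+1 = 5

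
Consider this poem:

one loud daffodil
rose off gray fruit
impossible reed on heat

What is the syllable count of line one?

Line one: "one loud daffodil": 1+1+3 = 5

5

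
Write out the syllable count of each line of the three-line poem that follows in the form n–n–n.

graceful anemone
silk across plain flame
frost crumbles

Line 1: "graceful anemone": 2+4 = 6
Line 2: "silk across plain flame": 1+2+1+1 = 5
Line 3: "frost crumbles": 1+2 = 3

6–5–3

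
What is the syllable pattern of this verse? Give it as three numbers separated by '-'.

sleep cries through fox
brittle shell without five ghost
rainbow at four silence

Line 1: sleep (1), cries (1), through (1), fox (1) → 4
Line 2: brittle (2), shell (1), without (2), five (1), ghost (1) → 7
Line 3: rainbow (2), at (1), four (1), silence (2) → 6

4-7-6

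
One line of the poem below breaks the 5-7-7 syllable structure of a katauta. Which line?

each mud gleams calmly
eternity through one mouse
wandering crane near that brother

The third line

Line 1: each (1), mud (1), gleams (1), calmly (2) → 5 ✓
Line 2: eternity (4), through (1), one (1), mouse (1) → 7 ✓
Line 3: wandering (3), crane (1), near (1), that (1), brother (2) → 8 (expected 7)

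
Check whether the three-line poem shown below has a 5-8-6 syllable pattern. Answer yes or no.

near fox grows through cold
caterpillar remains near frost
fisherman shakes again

Line 1: "near fox grows through cold": 1+1+1+1+1 = 5 ✓
Line 2: "caterpillar remains near frost": 4+2+1+1 = 8 ✓
Line 3: "fisherman shakes again": 3+1+2 = 6 ✓

Yes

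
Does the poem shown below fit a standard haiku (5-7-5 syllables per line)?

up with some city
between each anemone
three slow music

No

Line 1: up(1) + with(1) + some(1) + city(2) = 5 ✓
Line 2: between(2) + each(1) + anemone(4) = 7 ✓
Line 3: three(1) + slow(1) + music(2) = 4 (expected 5)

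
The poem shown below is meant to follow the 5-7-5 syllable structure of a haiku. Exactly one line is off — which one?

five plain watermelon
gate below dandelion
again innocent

Line 1

Line 1: five(1) + plain(1) + watermelon(4) = 6 (expected 5)
Line 2: gate(1) + below(2) + dandelion(4) = 7 ✓
Line 3: again(2) + innocent(3) = 5 ✓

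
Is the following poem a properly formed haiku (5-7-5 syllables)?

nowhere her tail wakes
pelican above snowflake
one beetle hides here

Line 1: nowhere(2) + her(1) + tail(1) + wakes(1) = 5 ✓
Line 2: pelican(3) + above(2) + snowflake(2) = 7 ✓
Line 3: one(1) + beetle(2) + hides(1) + here(1) = 5 ✓

Yes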